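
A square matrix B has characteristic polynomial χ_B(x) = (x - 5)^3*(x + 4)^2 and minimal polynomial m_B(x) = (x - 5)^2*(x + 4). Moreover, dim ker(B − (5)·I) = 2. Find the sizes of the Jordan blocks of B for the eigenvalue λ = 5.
Block sizes for λ = 5: [2, 1]

Step 1 — from the characteristic polynomial, algebraic multiplicity of λ = 5 is 3. From dim ker(B − (5)·I) = 2, there are exactly 2 Jordan blocks for λ = 5.
Step 2 — from the minimal polynomial, the factor (x − 5)^2 tells us the largest block for λ = 5 has size 2.
Step 3 — with total size 3, 2 blocks, and largest block 2, the block sizes (in nonincreasing order) are [2, 1].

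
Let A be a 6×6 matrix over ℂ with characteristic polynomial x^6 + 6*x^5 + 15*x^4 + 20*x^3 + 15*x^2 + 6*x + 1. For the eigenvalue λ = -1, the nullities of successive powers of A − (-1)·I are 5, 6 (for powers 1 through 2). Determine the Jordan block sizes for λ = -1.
Block sizes for λ = -1: [2, 1, 1, 1, 1]

From the dimensions of kernels of powers, the number of Jordan blocks of size at least j is d_j − d_{j−1} where d_j = dim ker(N^j) (with d_0 = 0). Computing the differences gives [5, 1].
The number of blocks of size exactly k is (#blocks of size ≥ k) − (#blocks of size ≥ k + 1), so the partition is: 4 block(s) of size 1, 1 block(s) of size 2.
In nonincreasing order the block sizes are [2, 1, 1, 1, 1].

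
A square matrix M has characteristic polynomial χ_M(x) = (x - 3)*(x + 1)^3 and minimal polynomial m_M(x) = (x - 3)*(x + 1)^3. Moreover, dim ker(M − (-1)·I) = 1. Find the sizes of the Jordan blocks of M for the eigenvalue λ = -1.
Block sizes for λ = -1: [3]

Step 1 — from the characteristic polynomial, algebraic multiplicity of λ = -1 is 3. From dim ker(M − (-1)·I) = 1, there are exactly 1 Jordan blocks for λ = -1.
Step 2 — from the minimal polynomial, the factor (x + 1)^3 tells us the largest block for λ = -1 has size 3.
Step 3 — with total size 3, 1 blocks, and largest block 3, the block sizes (in nonincreasing order) are [3].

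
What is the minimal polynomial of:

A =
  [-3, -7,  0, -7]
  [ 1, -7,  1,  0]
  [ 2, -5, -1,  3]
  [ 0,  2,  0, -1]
x^3 + 9*x^2 + 27*x + 27

The characteristic polynomial is χ_A(x) = (x + 3)^4, so the eigenvalues are known. The minimal polynomial is
  m_A(x) = Π_λ (x − λ)^{k_λ}
where k_λ is the size of the *largest* Jordan block for λ (equivalently, the smallest k with (A − λI)^k v = 0 for every generalised eigenvector v of λ).

  λ = -3: largest Jordan block has size 3, contributing (x + 3)^3

So m_A(x) = (x + 3)^3 = x^3 + 9*x^2 + 27*x + 27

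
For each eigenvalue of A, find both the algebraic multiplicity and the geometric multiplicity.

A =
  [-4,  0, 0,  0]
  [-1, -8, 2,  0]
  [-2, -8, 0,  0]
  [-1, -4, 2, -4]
λ = -4: alg = 4, geom = 3

Step 1 — factor the characteristic polynomial to read off the algebraic multiplicities:
  χ_A(x) = (x + 4)^4

Step 2 — compute geometric multiplicities via the rank-nullity identity g(λ) = n − rank(A − λI):
  rank(A − (-4)·I) = 1, so dim ker(A − (-4)·I) = n − 1 = 3

Summary:
  λ = -4: algebraic multiplicity = 4, geometric multiplicity = 3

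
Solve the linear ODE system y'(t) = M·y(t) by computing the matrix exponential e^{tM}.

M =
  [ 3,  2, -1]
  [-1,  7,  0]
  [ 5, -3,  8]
e^{tM} =
  [t^2*exp(6*t) - 3*t*exp(6*t) + exp(6*t), -t^2*exp(6*t)/2 + 2*t*exp(6*t), t^2*exp(6*t)/2 - t*exp(6*t)]
  [t^2*exp(6*t) - t*exp(6*t), -t^2*exp(6*t)/2 + t*exp(6*t) + exp(6*t), t^2*exp(6*t)/2]
  [-t^2*exp(6*t) + 5*t*exp(6*t), t^2*exp(6*t)/2 - 3*t*exp(6*t), -t^2*exp(6*t)/2 + 2*t*exp(6*t) + exp(6*t)]

Strategy: write M = P · J · P⁻¹ where J is a Jordan canonical form, so e^{tM} = P · e^{tJ} · P⁻¹, and e^{tJ} can be computed block-by-block.

M has Jordan form
J =
  [6, 1, 0]
  [0, 6, 1]
  [0, 0, 6]
(up to reordering of blocks).

Per-block formulas:
  For a 3×3 Jordan block J_3(6): exp(t · J_3(6)) = e^(6t)·(I + t·N + (t^2/2)·N^2), where N is the 3×3 nilpotent shift.

After assembling e^{tJ} and conjugating by P, we get:

e^{tM} =
  [t^2*exp(6*t) - 3*t*exp(6*t) + exp(6*t), -t^2*exp(6*t)/2 + 2*t*exp(6*t), t^2*exp(6*t)/2 - t*exp(6*t)]
  [t^2*exp(6*t) - t*exp(6*t), -t^2*exp(6*t)/2 + t*exp(6*t) + exp(6*t), t^2*exp(6*t)/2]
  [-t^2*exp(6*t) + 5*t*exp(6*t), t^2*exp(6*t)/2 - 3*t*exp(6*t), -t^2*exp(6*t)/2 + 2*t*exp(6*t) + exp(6*t)]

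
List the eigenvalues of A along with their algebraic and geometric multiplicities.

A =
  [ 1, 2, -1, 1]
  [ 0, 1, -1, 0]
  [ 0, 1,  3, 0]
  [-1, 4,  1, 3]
λ = 2: alg = 4, geom = 2

Step 1 — factor the characteristic polynomial to read off the algebraic multiplicities:
  χ_A(x) = (x - 2)^4

Step 2 — compute geometric multiplicities via the rank-nullity identity g(λ) = n − rank(A − λI):
  rank(A − (2)·I) = 2, so dim ker(A − (2)·I) = n − 2 = 2

Summary:
  λ = 2: algebraic multiplicity = 4, geometric multiplicity = 2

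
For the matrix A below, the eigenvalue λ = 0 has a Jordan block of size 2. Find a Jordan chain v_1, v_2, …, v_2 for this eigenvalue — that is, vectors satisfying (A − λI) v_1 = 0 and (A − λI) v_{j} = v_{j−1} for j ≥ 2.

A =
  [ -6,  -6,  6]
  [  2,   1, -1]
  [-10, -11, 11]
A Jordan chain for λ = 0 of length 2:
v_1 = (0, 1, 1)ᵀ
v_2 = (1, -1, 0)ᵀ

Let N = A − (0)·I. We want v_2 with N^2 v_2 = 0 but N^1 v_2 ≠ 0; then v_{j-1} := N · v_j for j = 2, …, 2.

Pick v_2 = (1, -1, 0)ᵀ.
Then v_1 = N · v_2 = (0, 1, 1)ᵀ.

Sanity check: (A − (0)·I) v_1 = (0, 0, 0)ᵀ = 0. ✓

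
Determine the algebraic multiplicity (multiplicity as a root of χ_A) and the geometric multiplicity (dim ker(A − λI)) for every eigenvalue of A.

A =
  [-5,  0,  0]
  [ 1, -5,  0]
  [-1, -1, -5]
λ = -5: alg = 3, geom = 1

Step 1 — factor the characteristic polynomial to read off the algebraic multiplicities:
  χ_A(x) = (x + 5)^3

Step 2 — compute geometric multiplicities via the rank-nullity identity g(λ) = n − rank(A − λI):
  rank(A − (-5)·I) = 2, so dim ker(A − (-5)·I) = n − 2 = 1

Summary:
  λ = -5: algebraic multiplicity = 3, geometric multiplicity = 1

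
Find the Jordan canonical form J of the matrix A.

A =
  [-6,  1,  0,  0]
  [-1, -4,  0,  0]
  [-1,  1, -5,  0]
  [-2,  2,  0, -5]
J_2(-5) ⊕ J_1(-5) ⊕ J_1(-5)

The characteristic polynomial is
  det(x·I − A) = x^4 + 20*x^3 + 150*x^2 + 500*x + 625 = (x + 5)^4

Eigenvalues and multiplicities (the geometric multiplicity of λ is n − rank(A − λI), which equals the number of Jordan blocks for λ):
  λ = -5: algebraic multiplicity = 4, geometric multiplicity = 3

Determining the block sizes for each eigenvalue:
  λ = -5: 3 blocks summing to 4 forces exactly one block of size 2 and the rest size 1 → block sizes [2, 1, 1]

Assembling the blocks gives a Jordan form
J =
  [-5,  1,  0,  0]
  [ 0, -5,  0,  0]
  [ 0,  0, -5,  0]
  [ 0,  0,  0, -5]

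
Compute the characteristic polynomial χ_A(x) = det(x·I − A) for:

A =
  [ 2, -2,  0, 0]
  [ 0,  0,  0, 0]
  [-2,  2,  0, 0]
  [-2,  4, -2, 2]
x^4 - 4*x^3 + 4*x^2

Expanding det(x·I − A) (e.g. by cofactor expansion or by noting that A is similar to its Jordan form J, which has the same characteristic polynomial as A) gives
  χ_A(x) = x^4 - 4*x^3 + 4*x^2
which factors as x^2*(x - 2)^2. The eigenvalues (with algebraic multiplicities) are λ = 0 with multiplicity 2, λ = 2 with multiplicity 2.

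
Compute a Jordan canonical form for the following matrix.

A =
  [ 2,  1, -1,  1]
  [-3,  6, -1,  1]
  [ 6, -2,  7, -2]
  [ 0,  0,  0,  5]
J_2(5) ⊕ J_1(5) ⊕ J_1(5)

The characteristic polynomial is
  det(x·I − A) = x^4 - 20*x^3 + 150*x^2 - 500*x + 625 = (x - 5)^4

Eigenvalues and multiplicities (the geometric multiplicity of λ is n − rank(A − λI), which equals the number of Jordan blocks for λ):
  λ = 5: algebraic multiplicity = 4, geometric multiplicity = 3

Determining the block sizes for each eigenvalue:
  λ = 5: 3 blocks summing to 4 forces exactly one block of size 2 and the rest size 1 → block sizes [2, 1, 1]

Assembling the blocks gives a Jordan form
J =
  [5, 1, 0, 0]
  [0, 5, 0, 0]
  [0, 0, 5, 0]
  [0, 0, 0, 5]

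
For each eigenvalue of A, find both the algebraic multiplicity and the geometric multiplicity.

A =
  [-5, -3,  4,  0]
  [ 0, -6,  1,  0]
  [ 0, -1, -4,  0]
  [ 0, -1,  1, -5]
λ = -5: alg = 4, geom = 2

Step 1 — factor the characteristic polynomial to read off the algebraic multiplicities:
  χ_A(x) = (x + 5)^4

Step 2 — compute geometric multiplicities via the rank-nullity identity g(λ) = n − rank(A − λI):
  rank(A − (-5)·I) = 2, so dim ker(A − (-5)·I) = n − 2 = 2

Summary:
  λ = -5: algebraic multiplicity = 4, geometric multiplicity = 2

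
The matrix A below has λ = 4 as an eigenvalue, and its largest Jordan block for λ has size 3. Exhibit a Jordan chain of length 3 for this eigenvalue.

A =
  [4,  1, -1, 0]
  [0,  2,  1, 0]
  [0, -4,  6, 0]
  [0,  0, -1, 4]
A Jordan chain for λ = 4 of length 3:
v_1 = (2, 0, 0, 4)ᵀ
v_2 = (1, -2, -4, 0)ᵀ
v_3 = (0, 1, 0, 0)ᵀ

Let N = A − (4)·I. We want v_3 with N^3 v_3 = 0 but N^2 v_3 ≠ 0; then v_{j-1} := N · v_j for j = 3, …, 2.

Pick v_3 = (0, 1, 0, 0)ᵀ.
Then v_2 = N · v_3 = (1, -2, -4, 0)ᵀ.
Then v_1 = N · v_2 = (2, 0, 0, 4)ᵀ.

Sanity check: (A − (4)·I) v_1 = (0, 0, 0, 0)ᵀ = 0. ✓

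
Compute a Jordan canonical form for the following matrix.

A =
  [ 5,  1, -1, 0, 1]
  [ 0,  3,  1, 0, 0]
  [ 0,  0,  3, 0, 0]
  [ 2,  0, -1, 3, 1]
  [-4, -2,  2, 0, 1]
J_3(3) ⊕ J_2(3)

The characteristic polynomial is
  det(x·I − A) = x^5 - 15*x^4 + 90*x^3 - 270*x^2 + 405*x - 243 = (x - 3)^5

Eigenvalues and multiplicities (the geometric multiplicity of λ is n − rank(A − λI), which equals the number of Jordan blocks for λ):
  λ = 3: algebraic multiplicity = 5, geometric multiplicity = 2

Determining the block sizes for each eigenvalue:
  λ = 3: with am = 5 and gm = 2, the partition is not yet determined (e.g. several partitions of 5 into 2 parts exist). Let N = A − (3)·I. Computing rank(N^1) = 3, rank(N^2) = 1, rank(N^3) = 0; the number of blocks of size ≥ j is rank(N^{j−1}) − rank(N^j), giving [2, 2, 1]. So we have 1 block(s) of size 3, 1 block(s) of size 2 → block sizes [3, 2]

Assembling the blocks gives a Jordan form
J =
  [3, 1, 0, 0, 0]
  [0, 3, 1, 0, 0]
  [0, 0, 3, 0, 0]
  [0, 0, 0, 3, 1]
  [0, 0, 0, 0, 3]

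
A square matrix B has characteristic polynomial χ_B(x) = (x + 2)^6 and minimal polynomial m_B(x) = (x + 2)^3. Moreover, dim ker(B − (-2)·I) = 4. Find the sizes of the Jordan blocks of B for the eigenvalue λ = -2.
Block sizes for λ = -2: [3, 1, 1, 1]

Step 1 — from the characteristic polynomial, algebraic multiplicity of λ = -2 is 6. From dim ker(B − (-2)·I) = 4, there are exactly 4 Jordan blocks for λ = -2.
Step 2 — from the minimal polynomial, the factor (x + 2)^3 tells us the largest block for λ = -2 has size 3.
Step 3 — with total size 6, 4 blocks, and largest block 3, the block sizes (in nonincreasing order) are [3, 1, 1, 1].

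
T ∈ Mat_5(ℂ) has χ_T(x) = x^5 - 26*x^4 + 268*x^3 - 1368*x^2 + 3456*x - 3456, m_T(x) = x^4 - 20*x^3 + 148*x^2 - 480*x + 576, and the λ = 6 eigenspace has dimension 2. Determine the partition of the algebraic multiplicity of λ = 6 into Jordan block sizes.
Block sizes for λ = 6: [2, 1]

Step 1 — from the characteristic polynomial, algebraic multiplicity of λ = 6 is 3. From dim ker(T − (6)·I) = 2, there are exactly 2 Jordan blocks for λ = 6.
Step 2 — from the minimal polynomial, the factor (x − 6)^2 tells us the largest block for λ = 6 has size 2.
Step 3 — with total size 3, 2 blocks, and largest block 2, the block sizes (in nonincreasing order) are [2, 1].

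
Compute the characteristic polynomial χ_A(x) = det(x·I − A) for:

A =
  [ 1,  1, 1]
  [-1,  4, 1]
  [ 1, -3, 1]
x^3 - 6*x^2 + 12*x - 8

Expanding det(x·I − A) (e.g. by cofactor expansion or by noting that A is similar to its Jordan form J, which has the same characteristic polynomial as A) gives
  χ_A(x) = x^3 - 6*x^2 + 12*x - 8
which factors as (x - 2)^3. The eigenvalues (with algebraic multiplicities) are λ = 2 with multiplicity 3.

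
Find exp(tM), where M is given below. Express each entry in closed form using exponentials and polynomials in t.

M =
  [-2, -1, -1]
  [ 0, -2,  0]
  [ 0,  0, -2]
e^{tM} =
  [exp(-2*t), -t*exp(-2*t), -t*exp(-2*t)]
  [0, exp(-2*t), 0]
  [0, 0, exp(-2*t)]

Strategy: write M = P · J · P⁻¹ where J is a Jordan canonical form, so e^{tM} = P · e^{tJ} · P⁻¹, and e^{tJ} can be computed block-by-block.

M has Jordan form
J =
  [-2,  1,  0]
  [ 0, -2,  0]
  [ 0,  0, -2]
(up to reordering of blocks).

Per-block formulas:
  For a 1×1 block at λ = -2: exp(t · [-2]) = [e^(-2t)].
  For a 2×2 Jordan block J_2(-2): exp(t · J_2(-2)) = e^(-2t)·(I + t·N), where N is the 2×2 nilpotent shift.

After assembling e^{tJ} and conjugating by P, we get:

e^{tM} =
  [exp(-2*t), -t*exp(-2*t), -t*exp(-2*t)]
  [0, exp(-2*t), 0]
  [0, 0, exp(-2*t)]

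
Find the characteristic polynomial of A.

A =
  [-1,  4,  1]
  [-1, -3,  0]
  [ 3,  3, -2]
x^3 + 6*x^2 + 12*x + 8

Expanding det(x·I − A) (e.g. by cofactor expansion or by noting that A is similar to its Jordan form J, which has the same characteristic polynomial as A) gives
  χ_A(x) = x^3 + 6*x^2 + 12*x + 8
which factors as (x + 2)^3. The eigenvalues (with algebraic multiplicities) are λ = -2 with multiplicity 3.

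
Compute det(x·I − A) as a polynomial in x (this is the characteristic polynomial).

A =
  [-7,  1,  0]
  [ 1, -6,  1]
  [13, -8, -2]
x^3 + 15*x^2 + 75*x + 125

Expanding det(x·I − A) (e.g. by cofactor expansion or by noting that A is similar to its Jordan form J, which has the same characteristic polynomial as A) gives
  χ_A(x) = x^3 + 15*x^2 + 75*x + 125
which factors as (x + 5)^3. The eigenvalues (with algebraic multiplicities) are λ = -5 with multiplicity 3.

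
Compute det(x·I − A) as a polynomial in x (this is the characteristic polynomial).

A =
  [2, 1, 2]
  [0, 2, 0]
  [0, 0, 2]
x^3 - 6*x^2 + 12*x - 8

Expanding det(x·I − A) (e.g. by cofactor expansion or by noting that A is similar to its Jordan form J, which has the same characteristic polynomial as A) gives
  χ_A(x) = x^3 - 6*x^2 + 12*x - 8
which factors as (x - 2)^3. The eigenvalues (with algebraic multiplicities) are λ = 2 with multiplicity 3.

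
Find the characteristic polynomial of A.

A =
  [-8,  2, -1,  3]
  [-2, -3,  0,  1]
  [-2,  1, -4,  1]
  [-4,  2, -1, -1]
x^4 + 16*x^3 + 96*x^2 + 256*x + 256

Expanding det(x·I − A) (e.g. by cofactor expansion or by noting that A is similar to its Jordan form J, which has the same characteristic polynomial as A) gives
  χ_A(x) = x^4 + 16*x^3 + 96*x^2 + 256*x + 256
which factors as (x + 4)^4. The eigenvalues (with algebraic multiplicities) are λ = -4 with multiplicity 4.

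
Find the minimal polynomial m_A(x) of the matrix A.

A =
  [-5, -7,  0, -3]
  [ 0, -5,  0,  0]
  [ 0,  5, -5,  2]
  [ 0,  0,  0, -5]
x^2 + 10*x + 25

The characteristic polynomial is χ_A(x) = (x + 5)^4, so the eigenvalues are known. The minimal polynomial is
  m_A(x) = Π_λ (x − λ)^{k_λ}
where k_λ is the size of the *largest* Jordan block for λ (equivalently, the smallest k with (A − λI)^k v = 0 for every generalised eigenvector v of λ).

  λ = -5: largest Jordan block has size 2, contributing (x + 5)^2

So m_A(x) = (x + 5)^2 = x^2 + 10*x + 25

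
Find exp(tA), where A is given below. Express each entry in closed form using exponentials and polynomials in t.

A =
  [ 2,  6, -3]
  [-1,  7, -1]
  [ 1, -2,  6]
e^{tA} =
  [-3*t*exp(5*t) + exp(5*t), 6*t*exp(5*t), -3*t*exp(5*t)]
  [-t*exp(5*t), 2*t*exp(5*t) + exp(5*t), -t*exp(5*t)]
  [t*exp(5*t), -2*t*exp(5*t), t*exp(5*t) + exp(5*t)]

Strategy: write A = P · J · P⁻¹ where J is a Jordan canonical form, so e^{tA} = P · e^{tJ} · P⁻¹, and e^{tJ} can be computed block-by-block.

A has Jordan form
J =
  [5, 1, 0]
  [0, 5, 0]
  [0, 0, 5]
(up to reordering of blocks).

Per-block formulas:
  For a 2×2 Jordan block J_2(5): exp(t · J_2(5)) = e^(5t)·(I + t·N), where N is the 2×2 nilpotent shift.
  For a 1×1 block at λ = 5: exp(t · [5]) = [e^(5t)].

After assembling e^{tJ} and conjugating by P, we get:

e^{tA} =
  [-3*t*exp(5*t) + exp(5*t), 6*t*exp(5*t), -3*t*exp(5*t)]
  [-t*exp(5*t), 2*t*exp(5*t) + exp(5*t), -t*exp(5*t)]
  [t*exp(5*t), -2*t*exp(5*t), t*exp(5*t) + exp(5*t)]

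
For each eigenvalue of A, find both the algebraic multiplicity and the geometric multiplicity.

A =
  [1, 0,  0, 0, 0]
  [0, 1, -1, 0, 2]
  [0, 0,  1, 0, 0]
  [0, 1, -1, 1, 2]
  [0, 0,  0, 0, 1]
λ = 1: alg = 5, geom = 3

Step 1 — factor the characteristic polynomial to read off the algebraic multiplicities:
  χ_A(x) = (x - 1)^5

Step 2 — compute geometric multiplicities via the rank-nullity identity g(λ) = n − rank(A − λI):
  rank(A − (1)·I) = 2, so dim ker(A − (1)·I) = n − 2 = 3

Summary:
  λ = 1: algebraic multiplicity = 5, geometric multiplicity = 3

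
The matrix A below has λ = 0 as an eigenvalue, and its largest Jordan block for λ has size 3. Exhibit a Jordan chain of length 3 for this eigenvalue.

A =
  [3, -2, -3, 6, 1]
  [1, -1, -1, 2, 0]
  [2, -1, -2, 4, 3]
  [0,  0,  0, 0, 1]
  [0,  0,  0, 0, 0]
A Jordan chain for λ = 0 of length 3:
v_1 = (1, 0, 1, 0, 0)ᵀ
v_2 = (3, 1, 2, 0, 0)ᵀ
v_3 = (1, 0, 0, 0, 0)ᵀ

Let N = A − (0)·I. We want v_3 with N^3 v_3 = 0 but N^2 v_3 ≠ 0; then v_{j-1} := N · v_j for j = 3, …, 2.

Pick v_3 = (1, 0, 0, 0, 0)ᵀ.
Then v_2 = N · v_3 = (3, 1, 2, 0, 0)ᵀ.
Then v_1 = N · v_2 = (1, 0, 1, 0, 0)ᵀ.

Sanity check: (A − (0)·I) v_1 = (0, 0, 0, 0, 0)ᵀ = 0. ✓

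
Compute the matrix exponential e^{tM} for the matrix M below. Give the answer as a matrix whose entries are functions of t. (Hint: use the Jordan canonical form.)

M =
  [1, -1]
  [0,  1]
e^{tM} =
  [exp(t), -t*exp(t)]
  [0, exp(t)]

Strategy: write M = P · J · P⁻¹ where J is a Jordan canonical form, so e^{tM} = P · e^{tJ} · P⁻¹, and e^{tJ} can be computed block-by-block.

M has Jordan form
J =
  [1, 1]
  [0, 1]
(up to reordering of blocks).

Per-block formulas:
  For a 2×2 Jordan block J_2(1): exp(t · J_2(1)) = e^(1t)·(I + t·N), where N is the 2×2 nilpotent shift.

After assembling e^{tJ} and conjugating by P, we get:

e^{tM} =
  [exp(t), -t*exp(t)]
  [0, exp(t)]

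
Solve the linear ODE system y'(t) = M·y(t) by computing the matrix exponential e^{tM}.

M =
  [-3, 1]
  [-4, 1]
e^{tM} =
  [-2*t*exp(-t) + exp(-t), t*exp(-t)]
  [-4*t*exp(-t), 2*t*exp(-t) + exp(-t)]

Strategy: write M = P · J · P⁻¹ where J is a Jordan canonical form, so e^{tM} = P · e^{tJ} · P⁻¹, and e^{tJ} can be computed block-by-block.

M has Jordan form
J =
  [-1,  1]
  [ 0, -1]
(up to reordering of blocks).

Per-block formulas:
  For a 2×2 Jordan block J_2(-1): exp(t · J_2(-1)) = e^(-1t)·(I + t·N), where N is the 2×2 nilpotent shift.

After assembling e^{tJ} and conjugating by P, we get:

e^{tM} =
  [-2*t*exp(-t) + exp(-t), t*exp(-t)]
  [-4*t*exp(-t), 2*t*exp(-t) + exp(-t)]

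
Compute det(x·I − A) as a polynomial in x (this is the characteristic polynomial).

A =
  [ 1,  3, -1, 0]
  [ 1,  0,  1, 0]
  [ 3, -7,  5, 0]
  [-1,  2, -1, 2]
x^4 - 8*x^3 + 24*x^2 - 32*x + 16

Expanding det(x·I − A) (e.g. by cofactor expansion or by noting that A is similar to its Jordan form J, which has the same characteristic polynomial as A) gives
  χ_A(x) = x^4 - 8*x^3 + 24*x^2 - 32*x + 16
which factors as (x - 2)^4. The eigenvalues (with algebraic multiplicities) are λ = 2 with multiplicity 4.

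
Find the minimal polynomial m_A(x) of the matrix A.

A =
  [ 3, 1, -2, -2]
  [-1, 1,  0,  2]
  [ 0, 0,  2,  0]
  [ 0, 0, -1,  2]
x^2 - 4*x + 4

The characteristic polynomial is χ_A(x) = (x - 2)^4, so the eigenvalues are known. The minimal polynomial is
  m_A(x) = Π_λ (x − λ)^{k_λ}
where k_λ is the size of the *largest* Jordan block for λ (equivalently, the smallest k with (A − λI)^k v = 0 for every generalised eigenvector v of λ).

  λ = 2: largest Jordan block has size 2, contributing (x − 2)^2

So m_A(x) = (x - 2)^2 = x^2 - 4*x + 4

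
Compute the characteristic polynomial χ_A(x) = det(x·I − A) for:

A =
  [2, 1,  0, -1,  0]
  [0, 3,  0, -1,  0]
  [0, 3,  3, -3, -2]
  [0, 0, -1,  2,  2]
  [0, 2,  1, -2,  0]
x^5 - 10*x^4 + 40*x^3 - 80*x^2 + 80*x - 32

Expanding det(x·I − A) (e.g. by cofactor expansion or by noting that A is similar to its Jordan form J, which has the same characteristic polynomial as A) gives
  χ_A(x) = x^5 - 10*x^4 + 40*x^3 - 80*x^2 + 80*x - 32
which factors as (x - 2)^5. The eigenvalues (with algebraic multiplicities) are λ = 2 with multiplicity 5.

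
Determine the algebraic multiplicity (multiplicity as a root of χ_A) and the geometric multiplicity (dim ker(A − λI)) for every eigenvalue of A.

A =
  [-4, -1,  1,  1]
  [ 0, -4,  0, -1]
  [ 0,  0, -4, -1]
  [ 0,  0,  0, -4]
λ = -4: alg = 4, geom = 2

Step 1 — factor the characteristic polynomial to read off the algebraic multiplicities:
  χ_A(x) = (x + 4)^4

Step 2 — compute geometric multiplicities via the rank-nullity identity g(λ) = n − rank(A − λI):
  rank(A − (-4)·I) = 2, so dim ker(A − (-4)·I) = n − 2 = 2

Summary:
  λ = -4: algebraic multiplicity = 4, geometric multiplicity = 2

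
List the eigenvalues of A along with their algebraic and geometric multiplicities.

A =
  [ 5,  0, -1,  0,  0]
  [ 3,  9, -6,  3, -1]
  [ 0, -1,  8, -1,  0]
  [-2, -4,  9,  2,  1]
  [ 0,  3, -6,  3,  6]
λ = 6: alg = 5, geom = 2

Step 1 — factor the characteristic polynomial to read off the algebraic multiplicities:
  χ_A(x) = (x - 6)^5

Step 2 — compute geometric multiplicities via the rank-nullity identity g(λ) = n − rank(A − λI):
  rank(A − (6)·I) = 3, so dim ker(A − (6)·I) = n − 3 = 2

Summary:
  λ = 6: algebraic multiplicity = 5, geometric multiplicity = 2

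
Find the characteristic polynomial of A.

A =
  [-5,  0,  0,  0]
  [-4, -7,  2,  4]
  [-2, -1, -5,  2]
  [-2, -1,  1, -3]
x^4 + 20*x^3 + 150*x^2 + 500*x + 625

Expanding det(x·I − A) (e.g. by cofactor expansion or by noting that A is similar to its Jordan form J, which has the same characteristic polynomial as A) gives
  χ_A(x) = x^4 + 20*x^3 + 150*x^2 + 500*x + 625
which factors as (x + 5)^4. The eigenvalues (with algebraic multiplicities) are λ = -5 with multiplicity 4.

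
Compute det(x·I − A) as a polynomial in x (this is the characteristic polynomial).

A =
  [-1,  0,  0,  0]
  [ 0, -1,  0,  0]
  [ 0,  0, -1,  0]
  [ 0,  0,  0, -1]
x^4 + 4*x^3 + 6*x^2 + 4*x + 1

Expanding det(x·I − A) (e.g. by cofactor expansion or by noting that A is similar to its Jordan form J, which has the same characteristic polynomial as A) gives
  χ_A(x) = x^4 + 4*x^3 + 6*x^2 + 4*x + 1
which factors as (x + 1)^4. The eigenvalues (with algebraic multiplicities) are λ = -1 with multiplicity 4.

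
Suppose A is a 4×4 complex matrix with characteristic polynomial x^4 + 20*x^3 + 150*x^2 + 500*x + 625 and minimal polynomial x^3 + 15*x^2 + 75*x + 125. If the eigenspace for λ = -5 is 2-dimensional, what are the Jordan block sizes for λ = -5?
Block sizes for λ = -5: [3, 1]

Step 1 — from the characteristic polynomial, algebraic multiplicity of λ = -5 is 4. From dim ker(A − (-5)·I) = 2, there are exactly 2 Jordan blocks for λ = -5.
Step 2 — from the minimal polynomial, the factor (x + 5)^3 tells us the largest block for λ = -5 has size 3.
Step 3 — with total size 4, 2 blocks, and largest block 3, the block sizes (in nonincreasing order) are [3, 1].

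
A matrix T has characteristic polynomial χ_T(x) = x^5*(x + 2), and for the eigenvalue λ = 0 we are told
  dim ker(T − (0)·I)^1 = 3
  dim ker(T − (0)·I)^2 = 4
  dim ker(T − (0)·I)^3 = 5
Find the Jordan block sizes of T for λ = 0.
Block sizes for λ = 0: [3, 1, 1]

From the dimensions of kernels of powers, the number of Jordan blocks of size at least j is d_j − d_{j−1} where d_j = dim ker(N^j) (with d_0 = 0). Computing the differences gives [3, 1, 1].
The number of blocks of size exactly k is (#blocks of size ≥ k) − (#blocks of size ≥ k + 1), so the partition is: 2 block(s) of size 1, 1 block(s) of size 3.
In nonincreasing order the block sizes are [3, 1, 1].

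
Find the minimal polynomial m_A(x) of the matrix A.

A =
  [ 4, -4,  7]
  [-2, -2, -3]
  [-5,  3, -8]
x^3 + 6*x^2 + 12*x + 8

The characteristic polynomial is χ_A(x) = (x + 2)^3, so the eigenvalues are known. The minimal polynomial is
  m_A(x) = Π_λ (x − λ)^{k_λ}
where k_λ is the size of the *largest* Jordan block for λ (equivalently, the smallest k with (A − λI)^k v = 0 for every generalised eigenvector v of λ).

  λ = -2: largest Jordan block has size 3, contributing (x + 2)^3

So m_A(x) = (x + 2)^3 = x^3 + 6*x^2 + 12*x + 8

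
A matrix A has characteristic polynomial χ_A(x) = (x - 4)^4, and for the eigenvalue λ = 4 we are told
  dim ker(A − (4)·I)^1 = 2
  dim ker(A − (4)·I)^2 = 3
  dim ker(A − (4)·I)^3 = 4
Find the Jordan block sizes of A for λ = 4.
Block sizes for λ = 4: [3, 1]

From the dimensions of kernels of powers, the number of Jordan blocks of size at least j is d_j − d_{j−1} where d_j = dim ker(N^j) (with d_0 = 0). Computing the differences gives [2, 1, 1].
The number of blocks of size exactly k is (#blocks of size ≥ k) − (#blocks of size ≥ k + 1), so the partition is: 1 block(s) of size 1, 1 block(s) of size 3.
In nonincreasing order the block sizes are [3, 1].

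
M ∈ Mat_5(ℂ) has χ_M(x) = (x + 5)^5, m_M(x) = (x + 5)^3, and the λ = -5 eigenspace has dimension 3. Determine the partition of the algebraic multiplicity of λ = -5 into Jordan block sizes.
Block sizes for λ = -5: [3, 1, 1]

Step 1 — from the characteristic polynomial, algebraic multiplicity of λ = -5 is 5. From dim ker(M − (-5)·I) = 3, there are exactly 3 Jordan blocks for λ = -5.
Step 2 — from the minimal polynomial, the factor (x + 5)^3 tells us the largest block for λ = -5 has size 3.
Step 3 — with total size 5, 3 blocks, and largest block 3, the block sizes (in nonincreasing order) are [3, 1, 1].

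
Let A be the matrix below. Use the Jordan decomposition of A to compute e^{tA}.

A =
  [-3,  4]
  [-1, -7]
e^{tA} =
  [2*t*exp(-5*t) + exp(-5*t), 4*t*exp(-5*t)]
  [-t*exp(-5*t), -2*t*exp(-5*t) + exp(-5*t)]

Strategy: write A = P · J · P⁻¹ where J is a Jordan canonical form, so e^{tA} = P · e^{tJ} · P⁻¹, and e^{tJ} can be computed block-by-block.

A has Jordan form
J =
  [-5,  1]
  [ 0, -5]
(up to reordering of blocks).

Per-block formulas:
  For a 2×2 Jordan block J_2(-5): exp(t · J_2(-5)) = e^(-5t)·(I + t·N), where N is the 2×2 nilpotent shift.

After assembling e^{tJ} and conjugating by P, we get:

e^{tA} =
  [2*t*exp(-5*t) + exp(-5*t), 4*t*exp(-5*t)]
  [-t*exp(-5*t), -2*t*exp(-5*t) + exp(-5*t)]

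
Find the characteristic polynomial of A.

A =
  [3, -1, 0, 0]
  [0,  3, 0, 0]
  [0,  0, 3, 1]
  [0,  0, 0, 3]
x^4 - 12*x^3 + 54*x^2 - 108*x + 81

Expanding det(x·I − A) (e.g. by cofactor expansion or by noting that A is similar to its Jordan form J, which has the same characteristic polynomial as A) gives
  χ_A(x) = x^4 - 12*x^3 + 54*x^2 - 108*x + 81
which factors as (x - 3)^4. The eigenvalues (with algebraic multiplicities) are λ = 3 with multiplicity 4.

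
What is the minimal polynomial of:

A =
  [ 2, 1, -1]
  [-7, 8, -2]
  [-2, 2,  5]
x^3 - 15*x^2 + 75*x - 125

The characteristic polynomial is χ_A(x) = (x - 5)^3, so the eigenvalues are known. The minimal polynomial is
  m_A(x) = Π_λ (x − λ)^{k_λ}
where k_λ is the size of the *largest* Jordan block for λ (equivalently, the smallest k with (A − λI)^k v = 0 for every generalised eigenvector v of λ).

  λ = 5: largest Jordan block has size 3, contributing (x − 5)^3

So m_A(x) = (x - 5)^3 = x^3 - 15*x^2 + 75*x - 125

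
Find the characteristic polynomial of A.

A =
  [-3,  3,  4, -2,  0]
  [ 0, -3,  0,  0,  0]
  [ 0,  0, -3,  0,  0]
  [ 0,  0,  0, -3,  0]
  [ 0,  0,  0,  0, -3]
x^5 + 15*x^4 + 90*x^3 + 270*x^2 + 405*x + 243

Expanding det(x·I − A) (e.g. by cofactor expansion or by noting that A is similar to its Jordan form J, which has the same characteristic polynomial as A) gives
  χ_A(x) = x^5 + 15*x^4 + 90*x^3 + 270*x^2 + 405*x + 243
which factors as (x + 3)^5. The eigenvalues (with algebraic multiplicities) are λ = -3 with multiplicity 5.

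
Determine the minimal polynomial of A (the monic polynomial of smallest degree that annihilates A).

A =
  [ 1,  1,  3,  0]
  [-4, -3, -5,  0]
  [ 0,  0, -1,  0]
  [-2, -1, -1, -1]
x^3 + 3*x^2 + 3*x + 1

The characteristic polynomial is χ_A(x) = (x + 1)^4, so the eigenvalues are known. The minimal polynomial is
  m_A(x) = Π_λ (x − λ)^{k_λ}
where k_λ is the size of the *largest* Jordan block for λ (equivalently, the smallest k with (A − λI)^k v = 0 for every generalised eigenvector v of λ).

  λ = -1: largest Jordan block has size 3, contributing (x + 1)^3

So m_A(x) = (x + 1)^3 = x^3 + 3*x^2 + 3*x + 1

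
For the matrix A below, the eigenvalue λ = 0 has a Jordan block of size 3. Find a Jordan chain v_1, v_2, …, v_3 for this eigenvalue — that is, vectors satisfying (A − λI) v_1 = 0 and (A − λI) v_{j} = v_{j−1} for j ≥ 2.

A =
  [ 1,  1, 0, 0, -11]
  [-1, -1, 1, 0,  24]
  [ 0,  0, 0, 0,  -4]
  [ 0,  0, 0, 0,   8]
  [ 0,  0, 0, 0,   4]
A Jordan chain for λ = 0 of length 3:
v_1 = (1, -1, 0, 0, 0)ᵀ
v_2 = (0, 1, 0, 0, 0)ᵀ
v_3 = (0, 0, 1, 0, 0)ᵀ

Let N = A − (0)·I. We want v_3 with N^3 v_3 = 0 but N^2 v_3 ≠ 0; then v_{j-1} := N · v_j for j = 3, …, 2.

Pick v_3 = (0, 0, 1, 0, 0)ᵀ.
Then v_2 = N · v_3 = (0, 1, 0, 0, 0)ᵀ.
Then v_1 = N · v_2 = (1, -1, 0, 0, 0)ᵀ.

Sanity check: (A − (0)·I) v_1 = (0, 0, 0, 0, 0)ᵀ = 0. ✓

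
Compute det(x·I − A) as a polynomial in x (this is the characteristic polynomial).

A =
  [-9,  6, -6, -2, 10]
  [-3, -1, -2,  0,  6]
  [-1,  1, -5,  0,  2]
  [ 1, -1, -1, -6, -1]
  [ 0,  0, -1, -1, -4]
x^5 + 25*x^4 + 250*x^3 + 1250*x^2 + 3125*x + 3125

Expanding det(x·I − A) (e.g. by cofactor expansion or by noting that A is similar to its Jordan form J, which has the same characteristic polynomial as A) gives
  χ_A(x) = x^5 + 25*x^4 + 250*x^3 + 1250*x^2 + 3125*x + 3125
which factors as (x + 5)^5. The eigenvalues (with algebraic multiplicities) are λ = -5 with multiplicity 5.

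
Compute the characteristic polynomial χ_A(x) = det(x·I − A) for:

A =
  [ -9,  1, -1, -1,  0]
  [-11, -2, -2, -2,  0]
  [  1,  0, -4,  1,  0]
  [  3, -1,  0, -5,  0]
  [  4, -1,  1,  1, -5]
x^5 + 25*x^4 + 250*x^3 + 1250*x^2 + 3125*x + 3125

Expanding det(x·I − A) (e.g. by cofactor expansion or by noting that A is similar to its Jordan form J, which has the same characteristic polynomial as A) gives
  χ_A(x) = x^5 + 25*x^4 + 250*x^3 + 1250*x^2 + 3125*x + 3125
which factors as (x + 5)^5. The eigenvalues (with algebraic multiplicities) are λ = -5 with multiplicity 5.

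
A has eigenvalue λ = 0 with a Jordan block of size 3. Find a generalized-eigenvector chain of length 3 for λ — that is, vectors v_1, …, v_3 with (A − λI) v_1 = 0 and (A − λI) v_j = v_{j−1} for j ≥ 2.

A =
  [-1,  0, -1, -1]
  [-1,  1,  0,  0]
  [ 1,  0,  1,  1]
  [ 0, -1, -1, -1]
A Jordan chain for λ = 0 of length 3:
v_1 = (1, 1, -1, 0)ᵀ
v_2 = (0, 1, 0, -1)ᵀ
v_3 = (0, 1, 0, 0)ᵀ

Let N = A − (0)·I. We want v_3 with N^3 v_3 = 0 but N^2 v_3 ≠ 0; then v_{j-1} := N · v_j for j = 3, …, 2.

Pick v_3 = (0, 1, 0, 0)ᵀ.
Then v_2 = N · v_3 = (0, 1, 0, -1)ᵀ.
Then v_1 = N · v_2 = (1, 1, -1, 0)ᵀ.

Sanity check: (A − (0)·I) v_1 = (0, 0, 0, 0)ᵀ = 0. ✓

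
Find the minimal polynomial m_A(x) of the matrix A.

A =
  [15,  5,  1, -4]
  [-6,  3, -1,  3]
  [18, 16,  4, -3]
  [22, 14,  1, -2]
x^2 - 10*x + 25

The characteristic polynomial is χ_A(x) = (x - 5)^4, so the eigenvalues are known. The minimal polynomial is
  m_A(x) = Π_λ (x − λ)^{k_λ}
where k_λ is the size of the *largest* Jordan block for λ (equivalently, the smallest k with (A − λI)^k v = 0 for every generalised eigenvector v of λ).

  λ = 5: largest Jordan block has size 2, contributing (x − 5)^2

So m_A(x) = (x - 5)^2 = x^2 - 10*x + 25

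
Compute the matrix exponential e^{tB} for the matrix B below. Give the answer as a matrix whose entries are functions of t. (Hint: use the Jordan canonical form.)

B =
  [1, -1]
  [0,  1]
e^{tB} =
  [exp(t), -t*exp(t)]
  [0, exp(t)]

Strategy: write B = P · J · P⁻¹ where J is a Jordan canonical form, so e^{tB} = P · e^{tJ} · P⁻¹, and e^{tJ} can be computed block-by-block.

B has Jordan form
J =
  [1, 1]
  [0, 1]
(up to reordering of blocks).

Per-block formulas:
  For a 2×2 Jordan block J_2(1): exp(t · J_2(1)) = e^(1t)·(I + t·N), where N is the 2×2 nilpotent shift.

After assembling e^{tJ} and conjugating by P, we get:

e^{tB} =
  [exp(t), -t*exp(t)]
  [0, exp(t)]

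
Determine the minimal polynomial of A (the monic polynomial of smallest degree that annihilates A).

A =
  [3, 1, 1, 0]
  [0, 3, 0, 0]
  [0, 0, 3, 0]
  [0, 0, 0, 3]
x^2 - 6*x + 9

The characteristic polynomial is χ_A(x) = (x - 3)^4, so the eigenvalues are known. The minimal polynomial is
  m_A(x) = Π_λ (x − λ)^{k_λ}
where k_λ is the size of the *largest* Jordan block for λ (equivalently, the smallest k with (A − λI)^k v = 0 for every generalised eigenvector v of λ).

  λ = 3: largest Jordan block has size 2, contributing (x − 3)^2

So m_A(x) = (x - 3)^2 = x^2 - 6*x + 9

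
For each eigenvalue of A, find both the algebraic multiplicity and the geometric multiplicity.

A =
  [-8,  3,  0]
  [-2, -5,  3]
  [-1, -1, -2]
λ = -5: alg = 3, geom = 1

Step 1 — factor the characteristic polynomial to read off the algebraic multiplicities:
  χ_A(x) = (x + 5)^3

Step 2 — compute geometric multiplicities via the rank-nullity identity g(λ) = n − rank(A − λI):
  rank(A − (-5)·I) = 2, so dim ker(A − (-5)·I) = n − 2 = 1

Summary:
  λ = -5: algebraic multiplicity = 3, geometric multiplicity = 1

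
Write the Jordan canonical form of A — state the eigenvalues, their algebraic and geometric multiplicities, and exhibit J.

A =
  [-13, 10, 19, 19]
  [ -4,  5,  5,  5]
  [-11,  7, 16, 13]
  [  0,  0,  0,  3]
J_1(2) ⊕ J_2(3) ⊕ J_1(3)

The characteristic polynomial is
  det(x·I − A) = x^4 - 11*x^3 + 45*x^2 - 81*x + 54 = (x - 3)^3*(x - 2)

Eigenvalues and multiplicities (the geometric multiplicity of λ is n − rank(A − λI), which equals the number of Jordan blocks for λ):
  λ = 2: algebraic multiplicity = 1, geometric multiplicity = 1
  λ = 3: algebraic multiplicity = 3, geometric multiplicity = 2

Determining the block sizes for each eigenvalue:
  λ = 2: one block (gm = 1), so the single block has size am = 1 → block sizes [1]
  λ = 3: 2 blocks summing to 3 forces exactly one block of size 2 and the rest size 1 → block sizes [2, 1]

Assembling the blocks gives a Jordan form
J =
  [2, 0, 0, 0]
  [0, 3, 1, 0]
  [0, 0, 3, 0]
  [0, 0, 0, 3]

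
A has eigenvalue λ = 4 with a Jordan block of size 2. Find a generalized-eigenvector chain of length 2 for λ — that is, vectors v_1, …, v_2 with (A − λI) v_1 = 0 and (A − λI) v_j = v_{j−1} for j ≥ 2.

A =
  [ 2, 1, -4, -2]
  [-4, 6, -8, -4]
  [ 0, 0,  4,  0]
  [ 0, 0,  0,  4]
A Jordan chain for λ = 4 of length 2:
v_1 = (-2, -4, 0, 0)ᵀ
v_2 = (1, 0, 0, 0)ᵀ

Let N = A − (4)·I. We want v_2 with N^2 v_2 = 0 but N^1 v_2 ≠ 0; then v_{j-1} := N · v_j for j = 2, …, 2.

Pick v_2 = (1, 0, 0, 0)ᵀ.
Then v_1 = N · v_2 = (-2, -4, 0, 0)ᵀ.

Sanity check: (A − (4)·I) v_1 = (0, 0, 0, 0)ᵀ = 0. ✓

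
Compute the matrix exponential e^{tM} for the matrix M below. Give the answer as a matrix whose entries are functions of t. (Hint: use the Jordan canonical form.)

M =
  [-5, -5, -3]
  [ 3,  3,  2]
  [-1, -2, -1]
e^{tM} =
  [2*t^2*exp(-t) - 4*t*exp(-t) + exp(-t), 3*t^2*exp(-t) - 5*t*exp(-t), t^2*exp(-t) - 3*t*exp(-t)]
  [-t^2*exp(-t) + 3*t*exp(-t), -3*t^2*exp(-t)/2 + 4*t*exp(-t) + exp(-t), -t^2*exp(-t)/2 + 2*t*exp(-t)]
  [-t^2*exp(-t) - t*exp(-t), -3*t^2*exp(-t)/2 - 2*t*exp(-t), -t^2*exp(-t)/2 + exp(-t)]

Strategy: write M = P · J · P⁻¹ where J is a Jordan canonical form, so e^{tM} = P · e^{tJ} · P⁻¹, and e^{tJ} can be computed block-by-block.

M has Jordan form
J =
  [-1,  1,  0]
  [ 0, -1,  1]
  [ 0,  0, -1]
(up to reordering of blocks).

Per-block formulas:
  For a 3×3 Jordan block J_3(-1): exp(t · J_3(-1)) = e^(-1t)·(I + t·N + (t^2/2)·N^2), where N is the 3×3 nilpotent shift.

After assembling e^{tJ} and conjugating by P, we get:

e^{tM} =
  [2*t^2*exp(-t) - 4*t*exp(-t) + exp(-t), 3*t^2*exp(-t) - 5*t*exp(-t), t^2*exp(-t) - 3*t*exp(-t)]
  [-t^2*exp(-t) + 3*t*exp(-t), -3*t^2*exp(-t)/2 + 4*t*exp(-t) + exp(-t), -t^2*exp(-t)/2 + 2*t*exp(-t)]
  [-t^2*exp(-t) - t*exp(-t), -3*t^2*exp(-t)/2 - 2*t*exp(-t), -t^2*exp(-t)/2 + exp(-t)]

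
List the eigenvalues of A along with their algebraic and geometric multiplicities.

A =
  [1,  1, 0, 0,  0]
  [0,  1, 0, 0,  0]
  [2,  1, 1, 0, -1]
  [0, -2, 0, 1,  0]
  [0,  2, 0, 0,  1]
λ = 1: alg = 5, geom = 3

Step 1 — factor the characteristic polynomial to read off the algebraic multiplicities:
  χ_A(x) = (x - 1)^5

Step 2 — compute geometric multiplicities via the rank-nullity identity g(λ) = n − rank(A − λI):
  rank(A − (1)·I) = 2, so dim ker(A − (1)·I) = n − 2 = 3

Summary:
  λ = 1: algebraic multiplicity = 5, geometric multiplicity = 3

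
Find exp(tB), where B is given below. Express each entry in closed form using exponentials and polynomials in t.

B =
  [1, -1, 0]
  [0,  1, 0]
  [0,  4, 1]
e^{tB} =
  [exp(t), -t*exp(t), 0]
  [0, exp(t), 0]
  [0, 4*t*exp(t), exp(t)]

Strategy: write B = P · J · P⁻¹ where J is a Jordan canonical form, so e^{tB} = P · e^{tJ} · P⁻¹, and e^{tJ} can be computed block-by-block.

B has Jordan form
J =
  [1, 1, 0]
  [0, 1, 0]
  [0, 0, 1]
(up to reordering of blocks).

Per-block formulas:
  For a 1×1 block at λ = 1: exp(t · [1]) = [e^(1t)].
  For a 2×2 Jordan block J_2(1): exp(t · J_2(1)) = e^(1t)·(I + t·N), where N is the 2×2 nilpotent shift.

After assembling e^{tJ} and conjugating by P, we get:

e^{tB} =
  [exp(t), -t*exp(t), 0]
  [0, exp(t), 0]
  [0, 4*t*exp(t), exp(t)]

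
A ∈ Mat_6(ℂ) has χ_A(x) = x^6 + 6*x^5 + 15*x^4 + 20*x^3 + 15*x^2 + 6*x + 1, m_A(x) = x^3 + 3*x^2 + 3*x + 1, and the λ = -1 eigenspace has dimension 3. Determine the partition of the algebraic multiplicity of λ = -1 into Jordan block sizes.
Block sizes for λ = -1: [3, 2, 1]

Step 1 — from the characteristic polynomial, algebraic multiplicity of λ = -1 is 6. From dim ker(A − (-1)·I) = 3, there are exactly 3 Jordan blocks for λ = -1.
Step 2 — from the minimal polynomial, the factor (x + 1)^3 tells us the largest block for λ = -1 has size 3.
Step 3 — with total size 6, 3 blocks, and largest block 3, the block sizes (in nonincreasing order) are [3, 2, 1].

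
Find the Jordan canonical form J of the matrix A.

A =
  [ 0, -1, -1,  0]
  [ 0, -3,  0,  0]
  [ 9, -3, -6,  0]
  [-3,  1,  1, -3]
J_2(-3) ⊕ J_1(-3) ⊕ J_1(-3)

The characteristic polynomial is
  det(x·I − A) = x^4 + 12*x^3 + 54*x^2 + 108*x + 81 = (x + 3)^4

Eigenvalues and multiplicities (the geometric multiplicity of λ is n − rank(A − λI), which equals the number of Jordan blocks for λ):
  λ = -3: algebraic multiplicity = 4, geometric multiplicity = 3

Determining the block sizes for each eigenvalue:
  λ = -3: 3 blocks summing to 4 forces exactly one block of size 2 and the rest size 1 → block sizes [2, 1, 1]

Assembling the blocks gives a Jordan form
J =
  [-3,  1,  0,  0]
  [ 0, -3,  0,  0]
  [ 0,  0, -3,  0]
  [ 0,  0,  0, -3]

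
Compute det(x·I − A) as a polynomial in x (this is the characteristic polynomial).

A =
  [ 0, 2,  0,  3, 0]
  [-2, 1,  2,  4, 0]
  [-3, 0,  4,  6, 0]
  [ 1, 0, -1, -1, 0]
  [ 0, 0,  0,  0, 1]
x^5 - 5*x^4 + 10*x^3 - 10*x^2 + 5*x - 1

Expanding det(x·I − A) (e.g. by cofactor expansion or by noting that A is similar to its Jordan form J, which has the same characteristic polynomial as A) gives
  χ_A(x) = x^5 - 5*x^4 + 10*x^3 - 10*x^2 + 5*x - 1
which factors as (x - 1)^5. The eigenvalues (with algebraic multiplicities) are λ = 1 with multiplicity 5.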